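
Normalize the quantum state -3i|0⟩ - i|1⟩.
-0.9487i|0⟩ - 0.3162i|1⟩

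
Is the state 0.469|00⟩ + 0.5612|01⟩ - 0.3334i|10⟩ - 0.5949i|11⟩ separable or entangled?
Entangled

Writing the state as a|00⟩ + b|01⟩ + c|10⟩ + d|11⟩, it is a product state iff ad − bc = 0.
Here (a, b, c, d) = (0.469, 0.5612, -0.3334i, -0.5949i): ad − bc = (0.469)(-0.5949i) − (0.5612)(-0.3334i) = -0.0919i ≠ 0, so the state is entangled.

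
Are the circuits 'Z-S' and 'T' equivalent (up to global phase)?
No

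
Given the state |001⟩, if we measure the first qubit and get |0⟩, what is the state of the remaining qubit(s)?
|01⟩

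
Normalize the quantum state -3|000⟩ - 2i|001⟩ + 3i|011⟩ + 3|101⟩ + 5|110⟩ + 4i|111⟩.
-1/√8|000⟩ - 0.2357i|001⟩ + (1/√8)i|011⟩ + 1/√8|101⟩ + 0.5893|110⟩ + 0.4714i|111⟩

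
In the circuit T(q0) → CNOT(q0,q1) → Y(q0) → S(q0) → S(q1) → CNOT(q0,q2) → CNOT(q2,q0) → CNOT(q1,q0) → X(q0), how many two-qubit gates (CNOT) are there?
4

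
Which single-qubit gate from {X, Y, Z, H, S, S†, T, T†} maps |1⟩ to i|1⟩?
S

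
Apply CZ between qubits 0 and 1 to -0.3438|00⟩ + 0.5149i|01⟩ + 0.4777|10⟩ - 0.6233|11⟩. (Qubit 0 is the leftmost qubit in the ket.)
-0.3438|00⟩ + 0.5149i|01⟩ + 0.4777|10⟩ + 0.6233|11⟩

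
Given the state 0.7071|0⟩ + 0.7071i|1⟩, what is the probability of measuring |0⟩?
0.5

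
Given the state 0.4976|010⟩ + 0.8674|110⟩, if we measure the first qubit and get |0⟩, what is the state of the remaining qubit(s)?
|10⟩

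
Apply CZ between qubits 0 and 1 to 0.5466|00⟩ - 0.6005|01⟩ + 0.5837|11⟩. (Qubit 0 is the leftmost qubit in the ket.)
0.5466|00⟩ - 0.6005|01⟩ - 0.5837|11⟩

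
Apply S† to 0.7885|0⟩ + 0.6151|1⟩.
0.7885|0⟩ - 0.6151i|1⟩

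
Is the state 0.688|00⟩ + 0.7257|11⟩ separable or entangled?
Entangled

Writing the state as a|00⟩ + b|01⟩ + c|10⟩ + d|11⟩, it is a product state iff ad − bc = 0.
Here (a, b, c, d) = (0.688, 0, 0, 0.7257): ad − bc = (0.688)(0.7257) − (0)(0) = 0.4993 ≠ 0, so the state is entangled.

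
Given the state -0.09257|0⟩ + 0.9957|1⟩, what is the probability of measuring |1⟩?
0.9914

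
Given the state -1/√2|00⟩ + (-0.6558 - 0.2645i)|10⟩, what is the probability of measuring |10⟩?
0.5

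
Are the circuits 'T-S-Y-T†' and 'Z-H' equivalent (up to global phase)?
No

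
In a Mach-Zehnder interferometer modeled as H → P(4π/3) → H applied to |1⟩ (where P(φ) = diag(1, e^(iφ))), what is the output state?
(0.75 + 0.433i)|0⟩ + (0.25 - 0.433i)|1⟩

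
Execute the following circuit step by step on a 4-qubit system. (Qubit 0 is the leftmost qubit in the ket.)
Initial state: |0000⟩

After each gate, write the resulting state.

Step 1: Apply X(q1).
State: |0100⟩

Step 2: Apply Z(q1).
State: -|0100⟩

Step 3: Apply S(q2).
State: -|0100⟩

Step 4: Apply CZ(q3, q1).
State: -|0100⟩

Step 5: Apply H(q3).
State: -1/√2|0100⟩ - 1/√2|0101⟩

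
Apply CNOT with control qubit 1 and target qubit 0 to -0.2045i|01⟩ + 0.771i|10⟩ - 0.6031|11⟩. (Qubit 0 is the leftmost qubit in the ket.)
-0.6031|01⟩ + 0.771i|10⟩ - 0.2045i|11⟩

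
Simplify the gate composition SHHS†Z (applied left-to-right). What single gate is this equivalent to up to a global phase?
Z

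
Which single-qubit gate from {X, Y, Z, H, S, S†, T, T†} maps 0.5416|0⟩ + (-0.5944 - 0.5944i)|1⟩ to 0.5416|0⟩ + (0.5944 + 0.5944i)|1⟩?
Z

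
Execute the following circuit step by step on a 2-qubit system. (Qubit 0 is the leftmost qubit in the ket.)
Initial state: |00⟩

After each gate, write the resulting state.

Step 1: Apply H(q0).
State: 1/√2|00⟩ + 1/√2|10⟩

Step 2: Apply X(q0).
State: 1/√2|00⟩ + 1/√2|10⟩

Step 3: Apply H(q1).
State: 1/2|00⟩ + 1/2|01⟩ + 1/2|10⟩ + 1/2|11⟩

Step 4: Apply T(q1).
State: 1/2|00⟩ + (1/√8 + (1/√8)i)|01⟩ + 1/2|10⟩ + (1/√8 + (1/√8)i)|11⟩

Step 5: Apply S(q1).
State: 1/2|00⟩ + (-1/√8 + (1/√8)i)|01⟩ + 1/2|10⟩ + (-1/√8 + (1/√8)i)|11⟩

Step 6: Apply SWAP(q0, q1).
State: 1/2|00⟩ + 1/2|01⟩ + (-1/√8 + (1/√8)i)|10⟩ + (-1/√8 + (1/√8)i)|11⟩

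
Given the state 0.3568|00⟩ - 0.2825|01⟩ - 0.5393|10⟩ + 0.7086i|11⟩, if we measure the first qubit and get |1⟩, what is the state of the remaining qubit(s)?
-0.6056|0⟩ + 0.7957i|1⟩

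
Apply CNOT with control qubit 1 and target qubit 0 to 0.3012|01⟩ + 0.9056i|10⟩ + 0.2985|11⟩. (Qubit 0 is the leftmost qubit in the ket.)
0.2985|01⟩ + 0.9056i|10⟩ + 0.3012|11⟩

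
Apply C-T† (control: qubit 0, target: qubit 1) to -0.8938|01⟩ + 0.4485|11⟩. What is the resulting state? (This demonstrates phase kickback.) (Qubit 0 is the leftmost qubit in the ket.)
-0.8938|01⟩ + (0.3171 - 0.3171i)|11⟩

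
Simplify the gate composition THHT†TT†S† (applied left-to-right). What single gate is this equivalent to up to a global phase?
S†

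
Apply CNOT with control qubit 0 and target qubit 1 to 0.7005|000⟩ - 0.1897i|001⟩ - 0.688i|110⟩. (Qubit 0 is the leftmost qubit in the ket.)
0.7005|000⟩ - 0.1897i|001⟩ - 0.688i|100⟩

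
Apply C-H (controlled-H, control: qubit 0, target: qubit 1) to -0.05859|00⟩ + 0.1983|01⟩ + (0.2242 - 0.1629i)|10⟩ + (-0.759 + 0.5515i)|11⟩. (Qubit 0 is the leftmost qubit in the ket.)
-0.05859|00⟩ + 0.1983|01⟩ + (-0.3782 + 0.2748i)|10⟩ + (0.6952 - 0.5052i)|11⟩

C-H leaves the control-|0⟩ kets |00⟩, |01⟩ unchanged and applies H to qubit 1 on the control-|1⟩ pair (|10⟩, |11⟩).
H = [[1/√2, 1/√2], [1/√2, -1/√2]].
With a = amp(|10⟩) = (0.2242 - 0.1629i) and b = amp(|11⟩) = (-0.759 + 0.5515i):
new amp(|10⟩) = (1/√2)·a + (1/√2)·b = (-0.3782 + 0.2748i)
new amp(|11⟩) = (1/√2)·a + (-1/√2)·b = (0.6952 - 0.5052i)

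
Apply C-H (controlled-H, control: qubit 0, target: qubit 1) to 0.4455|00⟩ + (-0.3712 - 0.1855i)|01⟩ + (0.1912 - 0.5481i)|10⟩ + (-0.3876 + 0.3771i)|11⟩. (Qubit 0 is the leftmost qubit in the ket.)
0.4455|00⟩ + (-0.3712 - 0.1855i)|01⟩ + (-0.1389 - 0.1209i)|10⟩ + (0.4093 - 0.6542i)|11⟩

C-H leaves the control-|0⟩ kets |00⟩, |01⟩ unchanged and applies H to qubit 1 on the control-|1⟩ pair (|10⟩, |11⟩).
H = [[1/√2, 1/√2], [1/√2, -1/√2]].
With a = amp(|10⟩) = (0.1912 - 0.5481i) and b = amp(|11⟩) = (-0.3876 + 0.3771i):
new amp(|10⟩) = (1/√2)·a + (1/√2)·b = (-0.1389 - 0.1209i)
new amp(|11⟩) = (1/√2)·a + (-1/√2)·b = (0.4093 - 0.6542i)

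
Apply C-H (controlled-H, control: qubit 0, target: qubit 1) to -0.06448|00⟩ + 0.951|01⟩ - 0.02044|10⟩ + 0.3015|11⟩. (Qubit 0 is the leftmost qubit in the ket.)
-0.06448|00⟩ + 0.951|01⟩ + 0.1987|10⟩ - 0.2276|11⟩

C-H leaves the control-|0⟩ kets |00⟩, |01⟩ unchanged and applies H to qubit 1 on the control-|1⟩ pair (|10⟩, |11⟩).
H = [[1/√2, 1/√2], [1/√2, -1/√2]].
With a = amp(|10⟩) = -0.02044 and b = amp(|11⟩) = 0.3015:
new amp(|10⟩) = (1/√2)·a + (1/√2)·b = 0.1987
new amp(|11⟩) = (1/√2)·a + (-1/√2)·b = -0.2276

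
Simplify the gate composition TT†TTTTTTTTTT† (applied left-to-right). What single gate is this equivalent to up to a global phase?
I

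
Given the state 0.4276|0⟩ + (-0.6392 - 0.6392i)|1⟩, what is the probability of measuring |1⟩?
0.8172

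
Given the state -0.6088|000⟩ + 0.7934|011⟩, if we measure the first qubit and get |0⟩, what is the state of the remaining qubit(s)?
-0.6088|00⟩ + 0.7934|11⟩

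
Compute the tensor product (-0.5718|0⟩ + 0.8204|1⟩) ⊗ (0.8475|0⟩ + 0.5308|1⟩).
-0.4846|00⟩ - 0.3035|01⟩ + 0.6953|10⟩ + 0.4355|11⟩

amp(|b₁b₂…⟩) = product of the factor amplitudes for bits b₁, b₂, …; only kets whose every factor amplitude is nonzero survive.
|00⟩: (-0.5718)(0.8475) = -0.4846
|01⟩: (-0.5718)(0.5308) = -0.3035
|10⟩: (0.8204)(0.8475) = 0.6953
|11⟩: (0.8204)(0.5308) = 0.4355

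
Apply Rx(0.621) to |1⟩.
-0.3055i|0⟩ + 0.9522|1⟩

Rx(0.621) = [[cos(θ/2), −i·sin(θ/2)], [−i·sin(θ/2), cos(θ/2)]]; θ = 0.621, cos(θ/2) ≈ 0.952181, sin(θ/2) ≈ 0.305535.
With a = amp(|0⟩) = 0 and b = amp(|1⟩) = 1:
new amp(|0⟩) = (0.952181)·a + (-0.305535i)·b = -0.3055i
new amp(|1⟩) = (-0.305535i)·a + (0.952181)·b = 0.9522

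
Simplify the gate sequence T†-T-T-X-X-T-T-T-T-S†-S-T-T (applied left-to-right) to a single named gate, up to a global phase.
T†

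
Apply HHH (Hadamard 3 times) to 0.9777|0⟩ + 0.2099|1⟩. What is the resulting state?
0.8398|0⟩ + 0.5429|1⟩

H² = I, so H^3 = H: a single Hadamard. With (a, b) = (0.9777, 0.2099), H gives ((a + b)/√2, (a − b)/√2) = (0.8398, 0.5429).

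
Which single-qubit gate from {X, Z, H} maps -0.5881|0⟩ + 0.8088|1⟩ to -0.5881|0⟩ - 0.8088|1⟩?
Z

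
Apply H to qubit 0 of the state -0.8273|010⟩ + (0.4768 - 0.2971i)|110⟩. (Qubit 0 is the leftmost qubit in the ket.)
(-0.2478 - 0.2101i)|010⟩ + (-0.9221 + 0.2101i)|110⟩

H on qubit 0 mixes each pair of kets that differ only in qubit 0: amplitudes (a, b) of (|…0…⟩, |…1…⟩) become ((a + b)/√2, (a − b)/√2). Kets absent from the input have amplitude 0.
(|010⟩, |110⟩): (a, b) = (-0.8273, (0.4768 - 0.2971i)) → ((-0.2478 - 0.2101i), (-0.9221 + 0.2101i))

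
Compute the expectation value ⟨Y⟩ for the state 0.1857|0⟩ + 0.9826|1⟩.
0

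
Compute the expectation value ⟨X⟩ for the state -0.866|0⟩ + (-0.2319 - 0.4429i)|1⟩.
0.4017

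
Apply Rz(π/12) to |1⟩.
(0.9914 + 0.1305i)|1⟩

Rz(π/12) = [[e^(−iθ/2), 0], [0, e^(iθ/2)]] with e^(±iθ/2) = cos(θ/2) ± i·sin(θ/2); θ = π/12, cos(θ/2) ≈ 0.991445, sin(θ/2) ≈ 0.130526.
With a = amp(|0⟩) = 0 and b = amp(|1⟩) = 1:
new amp(|0⟩) = (0.991445 - 0.130526i)·a = 0
new amp(|1⟩) = (0.991445 + 0.130526i)·b = (0.9914 + 0.1305i)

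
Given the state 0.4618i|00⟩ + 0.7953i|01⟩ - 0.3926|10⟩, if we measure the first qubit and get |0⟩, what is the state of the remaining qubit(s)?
0.5021i|0⟩ + 0.8648i|1⟩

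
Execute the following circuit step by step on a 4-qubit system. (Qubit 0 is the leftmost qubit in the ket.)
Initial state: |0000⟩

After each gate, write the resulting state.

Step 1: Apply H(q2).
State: 1/√2|0000⟩ + 1/√2|0010⟩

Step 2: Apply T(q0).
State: 1/√2|0000⟩ + 1/√2|0010⟩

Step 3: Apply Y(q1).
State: (1/√2)i|0100⟩ + (1/√2)i|0110⟩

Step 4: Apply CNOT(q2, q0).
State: (1/√2)i|0100⟩ + (1/√2)i|1110⟩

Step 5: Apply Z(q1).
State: -(1/√2)i|0100⟩ - (1/√2)i|1110⟩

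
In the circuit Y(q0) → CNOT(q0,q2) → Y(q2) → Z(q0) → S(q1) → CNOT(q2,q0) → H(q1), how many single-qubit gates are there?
5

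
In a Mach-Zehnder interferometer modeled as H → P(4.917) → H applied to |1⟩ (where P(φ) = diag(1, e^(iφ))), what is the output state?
(0.3984 + 0.4896i)|0⟩ + (0.6016 - 0.4896i)|1⟩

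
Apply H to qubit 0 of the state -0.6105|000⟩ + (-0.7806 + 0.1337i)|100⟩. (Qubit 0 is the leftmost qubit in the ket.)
(-0.9837 + 0.09454i)|000⟩ + (0.1203 - 0.09454i)|100⟩

H on qubit 0 mixes each pair of kets that differ only in qubit 0: amplitudes (a, b) of (|…0…⟩, |…1…⟩) become ((a + b)/√2, (a − b)/√2). Kets absent from the input have amplitude 0.
(|000⟩, |100⟩): (a, b) = (-0.6105, (-0.7806 + 0.1337i)) → ((-0.9837 + 0.09454i), (0.1203 - 0.09454i))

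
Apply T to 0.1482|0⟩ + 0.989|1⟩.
0.1482|0⟩ + (0.6993 + 0.6993i)|1⟩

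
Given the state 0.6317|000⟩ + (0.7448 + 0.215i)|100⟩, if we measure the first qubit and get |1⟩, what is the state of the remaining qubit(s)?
(0.9608 + 0.2773i)|00⟩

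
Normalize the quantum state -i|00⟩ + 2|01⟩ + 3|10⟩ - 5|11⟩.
-0.1601i|00⟩ + 0.3203|01⟩ + 0.4804|10⟩ - 0.8006|11⟩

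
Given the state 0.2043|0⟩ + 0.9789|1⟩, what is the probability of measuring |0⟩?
0.04174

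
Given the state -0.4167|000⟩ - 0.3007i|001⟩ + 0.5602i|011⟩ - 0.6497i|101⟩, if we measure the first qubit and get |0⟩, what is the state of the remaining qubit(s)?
-0.5482|00⟩ - 0.3956i|01⟩ + 0.7369i|11⟩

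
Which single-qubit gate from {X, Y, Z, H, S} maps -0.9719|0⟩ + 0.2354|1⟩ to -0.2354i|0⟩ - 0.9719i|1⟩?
Y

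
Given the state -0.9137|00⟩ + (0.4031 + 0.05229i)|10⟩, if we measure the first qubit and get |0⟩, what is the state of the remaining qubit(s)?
-|0⟩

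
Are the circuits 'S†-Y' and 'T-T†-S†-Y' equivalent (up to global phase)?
Yes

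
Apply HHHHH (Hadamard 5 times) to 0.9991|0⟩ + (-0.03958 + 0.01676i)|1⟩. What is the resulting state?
(0.6785 + 0.01185i)|0⟩ + (0.7345 - 0.01185i)|1⟩

H² = I, so H^5 = H: a single Hadamard. With (a, b) = (0.9991, (-0.03958 + 0.01676i)), H gives ((a + b)/√2, (a − b)/√2) = ((0.6785 + 0.01185i), (0.7345 - 0.01185i)).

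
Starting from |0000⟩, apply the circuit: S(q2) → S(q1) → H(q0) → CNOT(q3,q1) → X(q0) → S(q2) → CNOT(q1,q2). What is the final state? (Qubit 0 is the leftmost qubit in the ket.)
1/√2|0000⟩ + 1/√2|1000⟩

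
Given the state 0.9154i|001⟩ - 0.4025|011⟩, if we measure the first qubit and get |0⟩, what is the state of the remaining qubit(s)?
0.9154i|01⟩ - 0.4025|11⟩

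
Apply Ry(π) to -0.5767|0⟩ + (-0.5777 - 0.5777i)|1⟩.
(0.5777 + 0.5777i)|0⟩ - 0.5767|1⟩

Ry(π) = [[cos(θ/2), −sin(θ/2)], [sin(θ/2), cos(θ/2)]]; θ = π, cos(θ/2) ≈ 0, sin(θ/2) ≈ 1.
With a = amp(|0⟩) = -0.5767 and b = amp(|1⟩) = (-0.5777 - 0.5777i):
new amp(|0⟩) = (-1)·b = (0.5777 + 0.5777i)
new amp(|1⟩) = (1)·a = -0.5767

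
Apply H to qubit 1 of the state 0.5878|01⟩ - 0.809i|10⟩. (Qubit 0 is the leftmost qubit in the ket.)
0.4156|00⟩ - 0.4156|01⟩ - 0.572i|10⟩ - 0.572i|11⟩

H on qubit 1 mixes each pair of kets that differ only in qubit 1: amplitudes (a, b) of (|…0…⟩, |…1…⟩) become ((a + b)/√2, (a − b)/√2). Kets absent from the input have amplitude 0.
(|00⟩, |01⟩): (a, b) = (0, 0.5878) → (0.4156, -0.4156)
(|10⟩, |11⟩): (a, b) = (-0.809i, 0) → (-0.572i, -0.572i)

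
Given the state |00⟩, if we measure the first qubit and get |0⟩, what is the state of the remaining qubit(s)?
|0⟩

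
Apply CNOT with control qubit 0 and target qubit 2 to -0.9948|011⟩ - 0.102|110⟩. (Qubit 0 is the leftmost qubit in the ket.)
-0.9948|011⟩ - 0.102|111⟩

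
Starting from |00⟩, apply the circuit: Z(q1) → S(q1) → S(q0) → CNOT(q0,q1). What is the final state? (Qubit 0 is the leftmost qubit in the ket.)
|00⟩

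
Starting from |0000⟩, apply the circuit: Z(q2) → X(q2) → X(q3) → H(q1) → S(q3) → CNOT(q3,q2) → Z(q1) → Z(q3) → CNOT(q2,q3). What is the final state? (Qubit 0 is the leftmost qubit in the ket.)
-(1/√2)i|0001⟩ + (1/√2)i|0101⟩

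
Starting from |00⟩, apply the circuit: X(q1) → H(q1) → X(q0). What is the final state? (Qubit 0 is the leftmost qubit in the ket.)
1/√2|10⟩ - 1/√2|11⟩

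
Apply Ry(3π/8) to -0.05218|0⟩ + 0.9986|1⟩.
-0.5982|0⟩ + 0.8013|1⟩

Ry(3π/8) = [[cos(θ/2), −sin(θ/2)], [sin(θ/2), cos(θ/2)]]; θ = 3π/8, cos(θ/2) ≈ 0.83147, sin(θ/2) ≈ 0.55557.
With a = amp(|0⟩) = -0.05218 and b = amp(|1⟩) = 0.9986:
new amp(|0⟩) = (0.83147)·a + (-0.55557)·b = -0.5982
new amp(|1⟩) = (0.55557)·a + (0.83147)·b = 0.8013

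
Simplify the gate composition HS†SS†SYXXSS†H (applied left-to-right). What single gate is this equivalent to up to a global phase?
Y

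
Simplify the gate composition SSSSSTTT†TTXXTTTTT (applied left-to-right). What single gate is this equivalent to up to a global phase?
S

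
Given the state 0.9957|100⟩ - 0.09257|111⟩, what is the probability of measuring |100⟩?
0.9914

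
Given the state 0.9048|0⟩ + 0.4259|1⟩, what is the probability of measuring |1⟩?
0.1814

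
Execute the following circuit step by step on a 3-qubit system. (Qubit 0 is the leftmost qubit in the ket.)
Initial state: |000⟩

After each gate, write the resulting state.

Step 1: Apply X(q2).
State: |001⟩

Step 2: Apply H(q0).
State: 1/√2|001⟩ + 1/√2|101⟩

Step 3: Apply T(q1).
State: 1/√2|001⟩ + 1/√2|101⟩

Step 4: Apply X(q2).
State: 1/√2|000⟩ + 1/√2|100⟩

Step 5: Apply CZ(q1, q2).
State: 1/√2|000⟩ + 1/√2|100⟩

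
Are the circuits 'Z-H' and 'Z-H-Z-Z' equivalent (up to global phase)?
Yes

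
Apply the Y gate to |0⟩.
i|1⟩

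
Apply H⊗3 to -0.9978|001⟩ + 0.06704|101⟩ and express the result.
-0.3291|000⟩ + 0.3291|001⟩ - 0.3291|010⟩ + 0.3291|011⟩ - 0.3765|100⟩ + 0.3765|101⟩ - 0.3765|110⟩ + 0.3765|111⟩

H⊗3 gives amp(|y⟩) = (1/2√2) Σ_x (−1)^(x·y) amp(|x⟩), where x·y is the number of positions in which both x and y have a 1.
|000⟩: (-0.9978 + 0.06704)/(2√2) = -0.3291
|001⟩: (0.9978 - 0.06704)/(2√2) = 0.3291
|010⟩: (-0.9978 + 0.06704)/(2√2) = -0.3291
|011⟩: (0.9978 - 0.06704)/(2√2) = 0.3291
|100⟩: (-0.9978 - 0.06704)/(2√2) = -0.3765
|101⟩: (0.9978 + 0.06704)/(2√2) = 0.3765
|110⟩: (-0.9978 - 0.06704)/(2√2) = -0.3765
|111⟩: (0.9978 + 0.06704)/(2√2) = 0.3765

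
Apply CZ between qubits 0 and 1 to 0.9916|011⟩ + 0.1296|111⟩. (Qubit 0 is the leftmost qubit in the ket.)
0.9916|011⟩ - 0.1296|111⟩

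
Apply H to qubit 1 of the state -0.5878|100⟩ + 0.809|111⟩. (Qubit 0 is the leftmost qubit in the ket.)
-0.4156|100⟩ + 0.572|101⟩ - 0.4156|110⟩ - 0.572|111⟩

H on qubit 1 mixes each pair of kets that differ only in qubit 1: amplitudes (a, b) of (|…0…⟩, |…1…⟩) become ((a + b)/√2, (a − b)/√2). Kets absent from the input have amplitude 0.
(|100⟩, |110⟩): (a, b) = (-0.5878, 0) → (-0.4156, -0.4156)
(|101⟩, |111⟩): (a, b) = (0, 0.809) → (0.572, -0.572)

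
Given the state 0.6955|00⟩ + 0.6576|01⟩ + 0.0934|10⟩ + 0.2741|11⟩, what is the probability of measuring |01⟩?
0.4324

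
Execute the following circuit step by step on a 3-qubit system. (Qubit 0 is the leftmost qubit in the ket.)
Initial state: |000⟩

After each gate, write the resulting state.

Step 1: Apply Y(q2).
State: i|001⟩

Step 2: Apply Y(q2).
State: |000⟩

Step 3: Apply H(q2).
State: 1/√2|000⟩ + 1/√2|001⟩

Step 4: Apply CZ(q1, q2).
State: 1/√2|000⟩ + 1/√2|001⟩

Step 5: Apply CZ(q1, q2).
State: 1/√2|000⟩ + 1/√2|001⟩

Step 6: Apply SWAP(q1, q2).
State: 1/√2|000⟩ + 1/√2|010⟩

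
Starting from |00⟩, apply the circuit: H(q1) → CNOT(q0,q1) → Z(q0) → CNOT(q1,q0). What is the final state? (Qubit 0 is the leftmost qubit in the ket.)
1/√2|00⟩ + 1/√2|11⟩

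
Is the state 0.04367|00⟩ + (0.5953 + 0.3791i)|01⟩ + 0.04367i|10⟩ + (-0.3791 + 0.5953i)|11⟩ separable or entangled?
Separable

Writing the state as a|00⟩ + b|01⟩ + c|10⟩ + d|11⟩, it is a product state iff ad − bc = 0.
Here (a, b, c, d) = (0.04367, (0.5953 + 0.3791i), 0.04367i, (-0.3791 + 0.5953i)): ad − bc = (0.04367)(-0.3791 + 0.5953i) − (0.5953 + 0.3791i)(0.04367i) = 0, so the state is separable.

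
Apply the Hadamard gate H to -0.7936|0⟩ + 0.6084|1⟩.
-0.131|0⟩ - 0.9914|1⟩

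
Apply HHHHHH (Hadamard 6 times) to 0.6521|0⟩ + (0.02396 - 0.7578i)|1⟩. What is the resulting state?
0.6521|0⟩ + (0.02396 - 0.7578i)|1⟩

H² = I, so an even number of Hadamards cancels: H^6 = I and the state is unchanged.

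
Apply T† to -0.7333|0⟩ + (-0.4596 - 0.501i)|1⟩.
-0.7333|0⟩ + (-0.6792 - 0.02927i)|1⟩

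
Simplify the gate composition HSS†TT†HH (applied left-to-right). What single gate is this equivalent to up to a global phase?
H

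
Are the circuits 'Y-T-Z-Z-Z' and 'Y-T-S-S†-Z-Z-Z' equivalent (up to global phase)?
Yes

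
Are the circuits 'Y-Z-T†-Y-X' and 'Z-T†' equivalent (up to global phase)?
No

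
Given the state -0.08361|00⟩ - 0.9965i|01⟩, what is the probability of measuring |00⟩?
0.006991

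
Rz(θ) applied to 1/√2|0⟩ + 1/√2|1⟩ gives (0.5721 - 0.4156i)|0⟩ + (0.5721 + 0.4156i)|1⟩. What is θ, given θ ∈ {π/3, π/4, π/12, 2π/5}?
2π/5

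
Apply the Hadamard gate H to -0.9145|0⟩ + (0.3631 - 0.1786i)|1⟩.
(-0.3899 - 0.1263i)|0⟩ + (-0.9034 + 0.1263i)|1⟩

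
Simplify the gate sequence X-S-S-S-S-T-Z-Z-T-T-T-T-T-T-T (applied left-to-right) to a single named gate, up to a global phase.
X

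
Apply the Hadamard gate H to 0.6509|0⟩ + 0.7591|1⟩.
0.997|0⟩ - 0.07651|1⟩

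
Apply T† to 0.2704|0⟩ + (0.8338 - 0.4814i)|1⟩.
0.2704|0⟩ + (0.2492 - 0.93i)|1⟩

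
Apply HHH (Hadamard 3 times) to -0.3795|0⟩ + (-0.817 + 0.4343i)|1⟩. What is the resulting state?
(-0.8461 + 0.3071i)|0⟩ + (0.3094 - 0.3071i)|1⟩

H² = I, so H^3 = H: a single Hadamard. With (a, b) = (-0.3795, (-0.817 + 0.4343i)), H gives ((a + b)/√2, (a − b)/√2) = ((-0.8461 + 0.3071i), (0.3094 - 0.3071i)).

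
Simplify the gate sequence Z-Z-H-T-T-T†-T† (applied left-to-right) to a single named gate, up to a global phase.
H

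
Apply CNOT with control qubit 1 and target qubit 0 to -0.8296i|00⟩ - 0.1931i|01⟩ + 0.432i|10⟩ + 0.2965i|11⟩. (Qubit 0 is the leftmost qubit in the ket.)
-0.8296i|00⟩ + 0.2965i|01⟩ + 0.432i|10⟩ - 0.1931i|11⟩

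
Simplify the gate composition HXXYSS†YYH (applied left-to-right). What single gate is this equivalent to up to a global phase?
Y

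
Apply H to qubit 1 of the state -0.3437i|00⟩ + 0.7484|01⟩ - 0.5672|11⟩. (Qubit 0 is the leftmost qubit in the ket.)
(0.5292 - 0.243i)|00⟩ + (-0.5292 - 0.243i)|01⟩ - 0.4011|10⟩ + 0.4011|11⟩

H on qubit 1 mixes each pair of kets that differ only in qubit 1: amplitudes (a, b) of (|…0…⟩, |…1…⟩) become ((a + b)/√2, (a − b)/√2). Kets absent from the input have amplitude 0.
(|00⟩, |01⟩): (a, b) = (-0.3437i, 0.7484) → ((0.5292 - 0.243i), (-0.5292 - 0.243i))
(|10⟩, |11⟩): (a, b) = (0, -0.5672) → (-0.4011, 0.4011)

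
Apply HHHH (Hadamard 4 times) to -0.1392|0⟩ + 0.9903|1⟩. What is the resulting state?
-0.1392|0⟩ + 0.9903|1⟩

H² = I, so an even number of Hadamards cancels: H^4 = I and the state is unchanged.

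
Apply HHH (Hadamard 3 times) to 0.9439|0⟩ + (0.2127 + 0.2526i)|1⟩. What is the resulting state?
(0.8178 + 0.1786i)|0⟩ + (0.517 - 0.1786i)|1⟩

H² = I, so H^3 = H: a single Hadamard. With (a, b) = (0.9439, (0.2127 + 0.2526i)), H gives ((a + b)/√2, (a − b)/√2) = ((0.8178 + 0.1786i), (0.517 - 0.1786i)).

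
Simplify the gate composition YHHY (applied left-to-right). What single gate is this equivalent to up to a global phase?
I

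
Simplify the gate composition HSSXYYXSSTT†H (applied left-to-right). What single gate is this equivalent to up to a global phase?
I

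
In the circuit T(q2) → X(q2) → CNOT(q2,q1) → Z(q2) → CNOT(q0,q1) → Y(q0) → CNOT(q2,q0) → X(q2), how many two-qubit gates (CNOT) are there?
3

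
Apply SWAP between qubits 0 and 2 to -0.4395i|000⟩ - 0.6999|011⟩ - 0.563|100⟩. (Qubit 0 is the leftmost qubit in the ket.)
-0.4395i|000⟩ - 0.563|001⟩ - 0.6999|110⟩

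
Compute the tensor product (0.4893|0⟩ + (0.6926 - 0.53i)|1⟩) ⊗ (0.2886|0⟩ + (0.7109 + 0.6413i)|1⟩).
0.1412|00⟩ + (0.3478 + 0.3138i)|01⟩ + (0.1999 - 0.153i)|10⟩ + (0.8323 + 0.06739i)|11⟩

amp(|b₁b₂…⟩) = product of the factor amplitudes for bits b₁, b₂, …; only kets whose every factor amplitude is nonzero survive.
|00⟩: (0.4893)(0.2886) = 0.1412
|01⟩: (0.4893)(0.7109 + 0.6413i) = (0.3478 + 0.3138i)
|10⟩: (0.6926 - 0.53i)(0.2886) = (0.1999 - 0.153i)
|11⟩: (0.6926 - 0.53i)(0.7109 + 0.6413i) = (0.8323 + 0.06739i)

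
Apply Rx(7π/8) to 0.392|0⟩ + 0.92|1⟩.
(0.07648 - 0.9023i)|0⟩ + (0.1795 - 0.3845i)|1⟩

Rx(7π/8) = [[cos(θ/2), −i·sin(θ/2)], [−i·sin(θ/2), cos(θ/2)]]; θ = 7π/8, cos(θ/2) ≈ 0.19509, sin(θ/2) ≈ 0.980785.
With a = amp(|0⟩) = 0.392 and b = amp(|1⟩) = 0.92:
new amp(|0⟩) = (0.19509)·a + (-0.980785i)·b = (0.07648 - 0.9023i)
new amp(|1⟩) = (-0.980785i)·a + (0.19509)·b = (0.1795 - 0.3845i)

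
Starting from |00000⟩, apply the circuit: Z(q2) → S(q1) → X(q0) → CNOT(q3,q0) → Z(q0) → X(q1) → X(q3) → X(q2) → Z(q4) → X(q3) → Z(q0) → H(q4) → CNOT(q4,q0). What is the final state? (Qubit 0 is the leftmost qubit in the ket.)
1/√2|01101⟩ + 1/√2|11100⟩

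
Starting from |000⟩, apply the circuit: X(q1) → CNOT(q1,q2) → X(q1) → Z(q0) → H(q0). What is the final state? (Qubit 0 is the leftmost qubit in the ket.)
1/√2|001⟩ + 1/√2|101⟩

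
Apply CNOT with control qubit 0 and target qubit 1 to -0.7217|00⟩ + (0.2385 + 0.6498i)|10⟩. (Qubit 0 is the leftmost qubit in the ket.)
-0.7217|00⟩ + (0.2385 + 0.6498i)|11⟩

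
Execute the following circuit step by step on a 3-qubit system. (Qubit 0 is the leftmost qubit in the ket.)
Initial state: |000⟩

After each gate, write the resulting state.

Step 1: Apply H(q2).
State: 1/√2|000⟩ + 1/√2|001⟩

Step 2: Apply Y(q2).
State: -(1/√2)i|000⟩ + (1/√2)i|001⟩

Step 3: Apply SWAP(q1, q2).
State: -(1/√2)i|000⟩ + (1/√2)i|010⟩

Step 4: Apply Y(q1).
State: 1/√2|000⟩ + 1/√2|010⟩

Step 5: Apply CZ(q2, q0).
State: 1/√2|000⟩ + 1/√2|010⟩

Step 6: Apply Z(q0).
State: 1/√2|000⟩ + 1/√2|010⟩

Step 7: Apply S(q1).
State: 1/√2|000⟩ + (1/√2)i|010⟩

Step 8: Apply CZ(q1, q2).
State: 1/√2|000⟩ + (1/√2)i|010⟩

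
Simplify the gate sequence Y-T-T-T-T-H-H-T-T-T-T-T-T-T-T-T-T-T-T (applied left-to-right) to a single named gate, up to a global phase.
Y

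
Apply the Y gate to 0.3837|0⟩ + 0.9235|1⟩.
-0.9235i|0⟩ + 0.3837i|1⟩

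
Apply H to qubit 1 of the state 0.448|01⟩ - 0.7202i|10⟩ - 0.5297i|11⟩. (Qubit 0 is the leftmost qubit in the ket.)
0.3168|00⟩ - 0.3168|01⟩ - 0.8838i|10⟩ - 0.1347i|11⟩

H on qubit 1 mixes each pair of kets that differ only in qubit 1: amplitudes (a, b) of (|…0…⟩, |…1…⟩) become ((a + b)/√2, (a − b)/√2). Kets absent from the input have amplitude 0.
(|00⟩, |01⟩): (a, b) = (0, 0.448) → (0.3168, -0.3168)
(|10⟩, |11⟩): (a, b) = (-0.7202i, -0.5297i) → (-0.8838i, -0.1347i)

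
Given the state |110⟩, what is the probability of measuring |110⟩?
1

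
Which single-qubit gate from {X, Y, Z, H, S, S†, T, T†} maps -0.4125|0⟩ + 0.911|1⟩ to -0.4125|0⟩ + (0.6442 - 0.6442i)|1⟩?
T†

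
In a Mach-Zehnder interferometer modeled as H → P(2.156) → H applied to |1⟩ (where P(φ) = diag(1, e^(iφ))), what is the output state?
(0.7762 - 0.4168i)|0⟩ + (0.2238 + 0.4168i)|1⟩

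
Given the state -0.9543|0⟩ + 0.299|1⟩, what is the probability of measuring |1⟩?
0.0894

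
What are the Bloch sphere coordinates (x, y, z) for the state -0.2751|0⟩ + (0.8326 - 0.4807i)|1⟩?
(-0.4581, 0.2645, -0.8486)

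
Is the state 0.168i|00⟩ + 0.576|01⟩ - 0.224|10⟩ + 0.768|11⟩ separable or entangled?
Entangled

Writing the state as a|00⟩ + b|01⟩ + c|10⟩ + d|11⟩, it is a product state iff ad − bc = 0.
Here (a, b, c, d) = (0.168i, 0.576, -0.224, 0.768): ad − bc = (0.168i)(0.768) − (0.576)(-0.224) = (0.129 + 0.129i) ≠ 0, so the state is entangled.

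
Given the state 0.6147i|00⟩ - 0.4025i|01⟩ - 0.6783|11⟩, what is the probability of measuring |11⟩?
0.4601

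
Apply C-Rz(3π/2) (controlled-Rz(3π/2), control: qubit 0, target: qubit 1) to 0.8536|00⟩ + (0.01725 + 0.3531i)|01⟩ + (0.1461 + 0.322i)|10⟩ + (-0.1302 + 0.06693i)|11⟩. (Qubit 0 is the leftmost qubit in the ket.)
0.8536|00⟩ + (0.01725 + 0.3531i)|01⟩ + (0.1244 - 0.331i)|10⟩ + (0.04474 - 0.1394i)|11⟩

C-Rz(3π/2) leaves the control-|0⟩ kets |00⟩, |01⟩ unchanged and applies Rz(3π/2) to qubit 1 on the control-|1⟩ pair (|10⟩, |11⟩).
Rz(3π/2) = [[e^(−iθ/2), 0], [0, e^(iθ/2)]] with e^(±iθ/2) = cos(θ/2) ± i·sin(θ/2); θ = 3π/2, cos(θ/2) ≈ -0.707107, sin(θ/2) ≈ 0.707107.
With a = amp(|10⟩) = (0.1461 + 0.322i) and b = amp(|11⟩) = (-0.1302 + 0.06693i):
new amp(|10⟩) = (-0.707107 - 0.707107i)·a = (0.1244 - 0.331i)
new amp(|11⟩) = (-0.707107 + 0.707107i)·b = (0.04474 - 0.1394i)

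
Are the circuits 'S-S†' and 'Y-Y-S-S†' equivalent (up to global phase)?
Yes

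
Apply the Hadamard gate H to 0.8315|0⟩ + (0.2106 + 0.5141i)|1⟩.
(0.7369 + 0.3635i)|0⟩ + (0.439 - 0.3635i)|1⟩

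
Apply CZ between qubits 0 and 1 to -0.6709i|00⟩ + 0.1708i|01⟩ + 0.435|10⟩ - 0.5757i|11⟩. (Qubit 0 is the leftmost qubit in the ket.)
-0.6709i|00⟩ + 0.1708i|01⟩ + 0.435|10⟩ + 0.5757i|11⟩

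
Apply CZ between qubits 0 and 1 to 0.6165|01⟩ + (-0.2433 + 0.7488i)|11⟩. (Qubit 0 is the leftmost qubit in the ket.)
0.6165|01⟩ + (0.2433 - 0.7488i)|11⟩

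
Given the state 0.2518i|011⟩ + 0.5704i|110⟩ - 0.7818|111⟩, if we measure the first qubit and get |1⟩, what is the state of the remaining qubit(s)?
0.5894i|10⟩ - 0.8078|11⟩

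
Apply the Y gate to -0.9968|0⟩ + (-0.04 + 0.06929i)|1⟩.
(0.06929 + 0.04i)|0⟩ - 0.9968i|1⟩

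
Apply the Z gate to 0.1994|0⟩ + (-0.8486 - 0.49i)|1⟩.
0.1994|0⟩ + (0.8486 + 0.49i)|1⟩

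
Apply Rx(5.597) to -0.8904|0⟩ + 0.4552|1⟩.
(0.8385 - 0.1531i)|0⟩ + (-0.4287 + 0.2995i)|1⟩

Rx(5.597) = [[cos(θ/2), −i·sin(θ/2)], [−i·sin(θ/2), cos(θ/2)]]; θ = 5.597, cos(θ/2) ≈ -0.941719, sin(θ/2) ≈ 0.336401.
With a = amp(|0⟩) = -0.8904 and b = amp(|1⟩) = 0.4552:
new amp(|0⟩) = (-0.941719)·a + (-0.336401i)·b = (0.8385 - 0.1531i)
new amp(|1⟩) = (-0.336401i)·a + (-0.941719)·b = (-0.4287 + 0.2995i)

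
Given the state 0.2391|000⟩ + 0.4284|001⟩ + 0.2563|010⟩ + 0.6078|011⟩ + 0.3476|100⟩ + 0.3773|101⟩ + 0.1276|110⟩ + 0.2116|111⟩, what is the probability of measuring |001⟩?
0.1835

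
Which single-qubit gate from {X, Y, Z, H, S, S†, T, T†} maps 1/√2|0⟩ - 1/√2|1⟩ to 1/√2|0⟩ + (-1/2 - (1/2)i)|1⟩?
T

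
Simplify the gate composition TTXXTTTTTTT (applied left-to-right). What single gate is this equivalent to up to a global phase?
T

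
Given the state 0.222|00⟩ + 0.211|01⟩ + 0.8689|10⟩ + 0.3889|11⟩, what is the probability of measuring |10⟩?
0.755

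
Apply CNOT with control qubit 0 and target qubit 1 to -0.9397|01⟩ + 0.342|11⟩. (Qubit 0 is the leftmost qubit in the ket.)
-0.9397|01⟩ + 0.342|10⟩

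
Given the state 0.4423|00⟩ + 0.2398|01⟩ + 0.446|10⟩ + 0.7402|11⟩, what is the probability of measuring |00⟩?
0.1956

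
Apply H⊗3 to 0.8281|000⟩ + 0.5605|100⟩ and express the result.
0.4909|000⟩ + 0.4909|001⟩ + 0.4909|010⟩ + 0.4909|011⟩ + 0.09461|100⟩ + 0.09461|101⟩ + 0.09461|110⟩ + 0.09461|111⟩

H⊗3 gives amp(|y⟩) = (1/2√2) Σ_x (−1)^(x·y) amp(|x⟩), where x·y is the number of positions in which both x and y have a 1.
|000⟩: (0.8281 + 0.5605)/(2√2) = 0.4909
|001⟩: (0.8281 + 0.5605)/(2√2) = 0.4909
|010⟩: (0.8281 + 0.5605)/(2√2) = 0.4909
|011⟩: (0.8281 + 0.5605)/(2√2) = 0.4909
|100⟩: (0.8281 - 0.5605)/(2√2) = 0.09461
|101⟩: (0.8281 - 0.5605)/(2√2) = 0.09461
|110⟩: (0.8281 - 0.5605)/(2√2) = 0.09461
|111⟩: (0.8281 - 0.5605)/(2√2) = 0.09461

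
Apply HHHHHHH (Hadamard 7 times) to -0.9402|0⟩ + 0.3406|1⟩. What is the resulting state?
-0.424|0⟩ - 0.9057|1⟩

H² = I, so H^7 = H: a single Hadamard. With (a, b) = (-0.9402, 0.3406), H gives ((a + b)/√2, (a − b)/√2) = (-0.424, -0.9057).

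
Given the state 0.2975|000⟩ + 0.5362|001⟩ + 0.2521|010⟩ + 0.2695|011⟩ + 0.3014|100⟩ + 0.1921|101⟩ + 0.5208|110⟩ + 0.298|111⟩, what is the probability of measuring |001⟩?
0.2875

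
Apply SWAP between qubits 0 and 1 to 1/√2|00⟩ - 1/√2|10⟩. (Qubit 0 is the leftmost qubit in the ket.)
1/√2|00⟩ - 1/√2|01⟩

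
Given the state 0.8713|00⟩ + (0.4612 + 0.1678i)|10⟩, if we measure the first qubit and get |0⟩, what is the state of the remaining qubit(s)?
|0⟩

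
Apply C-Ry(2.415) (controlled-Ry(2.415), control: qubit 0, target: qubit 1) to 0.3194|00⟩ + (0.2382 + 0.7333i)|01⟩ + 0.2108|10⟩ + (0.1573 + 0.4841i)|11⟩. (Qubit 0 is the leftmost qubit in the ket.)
0.3194|00⟩ + (0.2382 + 0.7333i)|01⟩ + (-0.07212 - 0.4525i)|10⟩ + (0.2529 + 0.172i)|11⟩

C-Ry(2.415) leaves the control-|0⟩ kets |00⟩, |01⟩ unchanged and applies Ry(2.415) to qubit 1 on the control-|1⟩ pair (|10⟩, |11⟩).
Ry(2.415) = [[cos(θ/2), −sin(θ/2)], [sin(θ/2), cos(θ/2)]]; θ = 2.415, cos(θ/2) ≈ 0.355357, sin(θ/2) ≈ 0.934731.
With a = amp(|10⟩) = 0.2108 and b = amp(|11⟩) = (0.1573 + 0.4841i):
new amp(|10⟩) = (0.355357)·a + (-0.934731)·b = (-0.07212 - 0.4525i)
new amp(|11⟩) = (0.934731)·a + (0.355357)·b = (0.2529 + 0.172i)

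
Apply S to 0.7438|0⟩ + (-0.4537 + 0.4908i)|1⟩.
0.7438|0⟩ + (-0.4908 - 0.4537i)|1⟩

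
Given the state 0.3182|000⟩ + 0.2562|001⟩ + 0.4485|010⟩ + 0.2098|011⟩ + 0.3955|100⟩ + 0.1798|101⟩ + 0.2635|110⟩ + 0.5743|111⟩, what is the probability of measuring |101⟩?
0.03233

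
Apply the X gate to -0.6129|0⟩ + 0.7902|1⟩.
0.7902|0⟩ - 0.6129|1⟩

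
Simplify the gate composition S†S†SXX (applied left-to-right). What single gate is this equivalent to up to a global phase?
S†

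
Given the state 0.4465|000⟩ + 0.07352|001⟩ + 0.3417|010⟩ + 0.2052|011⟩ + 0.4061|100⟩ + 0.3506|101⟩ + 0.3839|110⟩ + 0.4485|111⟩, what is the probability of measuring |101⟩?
0.1229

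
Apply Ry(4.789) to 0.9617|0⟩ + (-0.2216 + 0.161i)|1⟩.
(-0.555 - 0.1094i)|0⟩ + (0.8161 - 0.1181i)|1⟩

Ry(4.789) = [[cos(θ/2), −sin(θ/2)], [sin(θ/2), cos(θ/2)]]; θ = 4.789, cos(θ/2) ≈ -0.733668, sin(θ/2) ≈ 0.679509.
With a = amp(|0⟩) = 0.9617 and b = amp(|1⟩) = (-0.2216 + 0.161i):
new amp(|0⟩) = (-0.733668)·a + (-0.679509)·b = (-0.555 - 0.1094i)
new amp(|1⟩) = (0.679509)·a + (-0.733668)·b = (0.8161 - 0.1181i)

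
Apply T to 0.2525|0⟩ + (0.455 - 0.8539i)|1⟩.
0.2525|0⟩ + (0.9255 - 0.2821i)|1⟩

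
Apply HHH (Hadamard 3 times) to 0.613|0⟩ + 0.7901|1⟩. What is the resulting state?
0.9921|0⟩ - 0.1252|1⟩

H² = I, so H^3 = H: a single Hadamard. With (a, b) = (0.613, 0.7901), H gives ((a + b)/√2, (a − b)/√2) = (0.9921, -0.1252).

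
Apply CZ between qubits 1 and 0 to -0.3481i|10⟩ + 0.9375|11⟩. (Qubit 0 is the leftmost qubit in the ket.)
-0.3481i|10⟩ - 0.9375|11⟩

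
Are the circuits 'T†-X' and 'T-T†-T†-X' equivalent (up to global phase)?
Yes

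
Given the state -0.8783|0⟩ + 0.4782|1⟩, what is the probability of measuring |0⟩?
0.7714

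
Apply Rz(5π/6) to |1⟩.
(0.2588 + 0.9659i)|1⟩

Rz(5π/6) = [[e^(−iθ/2), 0], [0, e^(iθ/2)]] with e^(±iθ/2) = cos(θ/2) ± i·sin(θ/2); θ = 5π/6, cos(θ/2) ≈ 0.258819, sin(θ/2) ≈ 0.965926.
With a = amp(|0⟩) = 0 and b = amp(|1⟩) = 1:
new amp(|0⟩) = (0.258819 - 0.965926i)·a = 0
new amp(|1⟩) = (0.258819 + 0.965926i)·b = (0.2588 + 0.9659i)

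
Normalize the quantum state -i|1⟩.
-i|1⟩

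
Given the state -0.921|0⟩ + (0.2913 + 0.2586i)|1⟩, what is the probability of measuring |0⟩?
0.8482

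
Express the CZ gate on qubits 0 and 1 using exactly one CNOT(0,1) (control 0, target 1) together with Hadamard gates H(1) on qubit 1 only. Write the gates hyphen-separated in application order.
H(1)-CNOT(0,1)-H(1)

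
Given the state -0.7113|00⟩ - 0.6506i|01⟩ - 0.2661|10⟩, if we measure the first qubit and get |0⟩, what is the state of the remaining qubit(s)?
-0.7379|0⟩ - 0.6749i|1⟩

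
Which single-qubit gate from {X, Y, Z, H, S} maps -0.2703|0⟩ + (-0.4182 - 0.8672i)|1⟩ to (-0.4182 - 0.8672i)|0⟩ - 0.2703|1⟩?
X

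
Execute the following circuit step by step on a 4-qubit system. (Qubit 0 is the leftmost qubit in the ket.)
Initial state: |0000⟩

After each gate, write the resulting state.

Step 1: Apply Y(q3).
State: i|0001⟩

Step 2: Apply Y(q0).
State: -|1001⟩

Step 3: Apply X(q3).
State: -|1000⟩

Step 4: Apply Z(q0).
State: |1000⟩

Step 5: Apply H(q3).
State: 1/√2|1000⟩ + 1/√2|1001⟩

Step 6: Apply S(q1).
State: 1/√2|1000⟩ + 1/√2|1001⟩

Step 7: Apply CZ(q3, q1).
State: 1/√2|1000⟩ + 1/√2|1001⟩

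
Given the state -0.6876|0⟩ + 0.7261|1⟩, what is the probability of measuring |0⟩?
0.4728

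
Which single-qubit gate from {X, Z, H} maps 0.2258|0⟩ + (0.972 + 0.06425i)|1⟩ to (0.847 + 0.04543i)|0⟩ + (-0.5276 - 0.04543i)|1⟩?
H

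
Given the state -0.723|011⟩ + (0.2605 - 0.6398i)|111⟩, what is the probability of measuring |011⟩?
0.5227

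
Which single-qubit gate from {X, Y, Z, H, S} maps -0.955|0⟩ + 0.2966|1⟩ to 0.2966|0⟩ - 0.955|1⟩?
X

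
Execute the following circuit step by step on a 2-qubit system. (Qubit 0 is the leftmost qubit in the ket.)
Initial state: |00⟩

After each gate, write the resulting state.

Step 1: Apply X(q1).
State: |01⟩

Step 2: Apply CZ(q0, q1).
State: |01⟩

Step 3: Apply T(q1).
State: (1/√2 + (1/√2)i)|01⟩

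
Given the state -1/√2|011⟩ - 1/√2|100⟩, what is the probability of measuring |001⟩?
0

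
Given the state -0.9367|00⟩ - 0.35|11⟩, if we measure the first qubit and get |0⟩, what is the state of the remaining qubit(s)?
-|0⟩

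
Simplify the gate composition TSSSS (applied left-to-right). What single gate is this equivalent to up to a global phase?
T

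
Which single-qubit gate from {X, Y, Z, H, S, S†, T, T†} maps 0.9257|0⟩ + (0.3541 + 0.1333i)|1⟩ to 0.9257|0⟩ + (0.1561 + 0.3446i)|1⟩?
T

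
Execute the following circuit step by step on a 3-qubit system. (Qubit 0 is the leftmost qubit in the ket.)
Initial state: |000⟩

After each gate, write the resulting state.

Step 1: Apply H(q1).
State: 1/√2|000⟩ + 1/√2|010⟩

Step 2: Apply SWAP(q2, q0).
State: 1/√2|000⟩ + 1/√2|010⟩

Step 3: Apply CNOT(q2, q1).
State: 1/√2|000⟩ + 1/√2|010⟩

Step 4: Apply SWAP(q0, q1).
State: 1/√2|000⟩ + 1/√2|100⟩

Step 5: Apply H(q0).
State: |000⟩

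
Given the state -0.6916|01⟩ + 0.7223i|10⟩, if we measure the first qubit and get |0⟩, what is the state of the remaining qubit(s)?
-|1⟩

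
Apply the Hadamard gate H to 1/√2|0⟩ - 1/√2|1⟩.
|1⟩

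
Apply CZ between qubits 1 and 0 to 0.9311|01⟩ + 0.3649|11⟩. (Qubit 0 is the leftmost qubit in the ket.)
0.9311|01⟩ - 0.3649|11⟩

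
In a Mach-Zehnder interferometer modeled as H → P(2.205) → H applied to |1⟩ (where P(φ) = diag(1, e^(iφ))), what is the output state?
(0.7963 - 0.4028i)|0⟩ + (0.2037 + 0.4028i)|1⟩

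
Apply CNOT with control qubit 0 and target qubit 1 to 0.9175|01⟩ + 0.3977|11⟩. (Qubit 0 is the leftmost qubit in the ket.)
0.9175|01⟩ + 0.3977|10⟩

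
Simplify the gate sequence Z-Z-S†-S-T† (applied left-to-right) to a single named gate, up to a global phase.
T†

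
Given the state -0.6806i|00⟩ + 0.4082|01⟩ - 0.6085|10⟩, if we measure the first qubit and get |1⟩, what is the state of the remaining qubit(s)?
-|0⟩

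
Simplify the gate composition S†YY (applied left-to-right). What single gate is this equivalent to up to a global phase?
S†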